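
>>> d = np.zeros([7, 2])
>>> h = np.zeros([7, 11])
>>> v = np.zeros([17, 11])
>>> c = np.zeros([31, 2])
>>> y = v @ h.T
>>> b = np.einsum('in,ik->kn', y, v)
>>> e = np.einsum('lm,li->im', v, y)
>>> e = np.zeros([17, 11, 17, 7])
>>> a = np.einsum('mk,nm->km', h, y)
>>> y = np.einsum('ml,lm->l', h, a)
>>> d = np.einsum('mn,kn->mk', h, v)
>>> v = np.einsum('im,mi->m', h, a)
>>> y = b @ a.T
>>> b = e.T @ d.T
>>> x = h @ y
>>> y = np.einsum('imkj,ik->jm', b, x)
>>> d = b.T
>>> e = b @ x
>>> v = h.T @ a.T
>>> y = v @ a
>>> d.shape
(7, 11, 17, 7)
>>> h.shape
(7, 11)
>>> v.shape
(11, 11)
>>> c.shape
(31, 2)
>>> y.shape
(11, 7)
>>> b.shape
(7, 17, 11, 7)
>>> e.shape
(7, 17, 11, 11)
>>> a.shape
(11, 7)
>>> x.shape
(7, 11)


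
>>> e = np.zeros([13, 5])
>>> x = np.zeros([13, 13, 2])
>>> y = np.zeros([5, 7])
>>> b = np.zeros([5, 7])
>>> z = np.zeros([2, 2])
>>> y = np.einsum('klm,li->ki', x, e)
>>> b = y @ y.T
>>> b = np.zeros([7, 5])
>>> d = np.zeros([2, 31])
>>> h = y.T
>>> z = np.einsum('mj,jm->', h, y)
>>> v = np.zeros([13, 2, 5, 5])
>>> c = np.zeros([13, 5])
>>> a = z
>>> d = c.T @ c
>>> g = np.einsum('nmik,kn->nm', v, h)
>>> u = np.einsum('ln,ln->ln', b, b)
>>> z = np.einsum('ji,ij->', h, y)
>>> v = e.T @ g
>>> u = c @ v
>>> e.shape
(13, 5)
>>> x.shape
(13, 13, 2)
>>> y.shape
(13, 5)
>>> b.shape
(7, 5)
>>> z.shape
()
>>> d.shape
(5, 5)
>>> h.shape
(5, 13)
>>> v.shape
(5, 2)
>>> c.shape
(13, 5)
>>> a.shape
()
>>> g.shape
(13, 2)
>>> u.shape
(13, 2)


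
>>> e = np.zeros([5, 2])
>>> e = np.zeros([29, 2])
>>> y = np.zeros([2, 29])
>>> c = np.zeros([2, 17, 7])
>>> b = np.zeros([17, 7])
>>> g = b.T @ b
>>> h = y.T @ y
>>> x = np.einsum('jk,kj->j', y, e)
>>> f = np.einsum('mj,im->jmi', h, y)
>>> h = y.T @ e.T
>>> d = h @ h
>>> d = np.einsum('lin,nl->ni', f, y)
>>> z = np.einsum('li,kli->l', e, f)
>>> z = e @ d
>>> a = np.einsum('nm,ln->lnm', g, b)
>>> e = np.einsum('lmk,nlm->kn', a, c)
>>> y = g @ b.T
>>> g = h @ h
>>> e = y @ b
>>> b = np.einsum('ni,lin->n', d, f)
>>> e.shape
(7, 7)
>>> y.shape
(7, 17)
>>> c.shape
(2, 17, 7)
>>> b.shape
(2,)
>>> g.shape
(29, 29)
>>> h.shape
(29, 29)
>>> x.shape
(2,)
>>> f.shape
(29, 29, 2)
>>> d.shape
(2, 29)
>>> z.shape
(29, 29)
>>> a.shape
(17, 7, 7)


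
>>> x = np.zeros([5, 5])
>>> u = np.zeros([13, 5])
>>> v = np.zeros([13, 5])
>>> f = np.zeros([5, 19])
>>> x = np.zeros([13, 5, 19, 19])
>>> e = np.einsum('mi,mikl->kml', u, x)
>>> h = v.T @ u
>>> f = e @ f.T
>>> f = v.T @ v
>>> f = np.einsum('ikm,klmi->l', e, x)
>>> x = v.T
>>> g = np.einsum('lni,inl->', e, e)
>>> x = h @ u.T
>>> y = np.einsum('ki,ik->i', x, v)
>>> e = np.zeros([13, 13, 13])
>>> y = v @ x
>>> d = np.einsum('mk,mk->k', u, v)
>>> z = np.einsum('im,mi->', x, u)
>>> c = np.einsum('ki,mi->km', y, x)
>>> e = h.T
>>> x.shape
(5, 13)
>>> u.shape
(13, 5)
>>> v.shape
(13, 5)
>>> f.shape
(5,)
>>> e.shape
(5, 5)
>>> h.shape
(5, 5)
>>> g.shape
()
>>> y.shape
(13, 13)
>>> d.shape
(5,)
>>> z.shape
()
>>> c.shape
(13, 5)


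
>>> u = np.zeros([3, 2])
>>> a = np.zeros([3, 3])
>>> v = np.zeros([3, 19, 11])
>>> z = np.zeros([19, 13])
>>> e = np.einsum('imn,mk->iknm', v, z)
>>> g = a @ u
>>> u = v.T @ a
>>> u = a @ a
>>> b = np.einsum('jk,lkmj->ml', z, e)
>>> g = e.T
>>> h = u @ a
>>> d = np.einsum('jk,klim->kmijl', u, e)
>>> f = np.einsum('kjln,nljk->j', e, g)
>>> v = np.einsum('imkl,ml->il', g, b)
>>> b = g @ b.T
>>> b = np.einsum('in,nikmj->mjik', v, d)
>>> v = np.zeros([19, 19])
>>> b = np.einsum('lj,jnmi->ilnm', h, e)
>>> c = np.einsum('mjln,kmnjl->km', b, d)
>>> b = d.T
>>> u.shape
(3, 3)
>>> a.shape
(3, 3)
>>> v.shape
(19, 19)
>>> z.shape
(19, 13)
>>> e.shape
(3, 13, 11, 19)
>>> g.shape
(19, 11, 13, 3)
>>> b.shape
(13, 3, 11, 19, 3)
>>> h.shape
(3, 3)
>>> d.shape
(3, 19, 11, 3, 13)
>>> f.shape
(13,)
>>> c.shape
(3, 19)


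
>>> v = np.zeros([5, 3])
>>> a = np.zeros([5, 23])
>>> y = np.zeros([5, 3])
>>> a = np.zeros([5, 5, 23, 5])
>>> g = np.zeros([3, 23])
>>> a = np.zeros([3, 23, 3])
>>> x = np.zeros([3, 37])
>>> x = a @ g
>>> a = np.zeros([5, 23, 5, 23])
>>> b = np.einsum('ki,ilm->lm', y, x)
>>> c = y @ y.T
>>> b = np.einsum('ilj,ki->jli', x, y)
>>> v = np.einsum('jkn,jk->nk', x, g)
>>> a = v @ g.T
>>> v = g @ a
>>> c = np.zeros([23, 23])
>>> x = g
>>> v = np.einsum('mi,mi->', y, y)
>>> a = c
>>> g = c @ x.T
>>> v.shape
()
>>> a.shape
(23, 23)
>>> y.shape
(5, 3)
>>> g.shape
(23, 3)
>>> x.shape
(3, 23)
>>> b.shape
(23, 23, 3)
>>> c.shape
(23, 23)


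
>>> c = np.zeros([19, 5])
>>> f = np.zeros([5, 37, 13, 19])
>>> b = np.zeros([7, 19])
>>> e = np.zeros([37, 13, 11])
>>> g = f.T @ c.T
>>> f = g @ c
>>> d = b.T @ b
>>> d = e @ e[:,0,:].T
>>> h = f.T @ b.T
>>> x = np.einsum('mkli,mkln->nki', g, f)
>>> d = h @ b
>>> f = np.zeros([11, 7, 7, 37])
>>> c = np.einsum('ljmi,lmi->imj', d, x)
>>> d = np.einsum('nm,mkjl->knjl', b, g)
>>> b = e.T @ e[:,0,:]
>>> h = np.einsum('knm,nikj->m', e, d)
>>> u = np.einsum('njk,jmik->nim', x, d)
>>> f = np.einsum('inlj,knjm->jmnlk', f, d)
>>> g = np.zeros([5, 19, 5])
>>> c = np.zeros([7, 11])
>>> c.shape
(7, 11)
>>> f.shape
(37, 19, 7, 7, 13)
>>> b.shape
(11, 13, 11)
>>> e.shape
(37, 13, 11)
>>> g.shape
(5, 19, 5)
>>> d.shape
(13, 7, 37, 19)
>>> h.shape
(11,)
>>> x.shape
(5, 13, 19)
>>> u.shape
(5, 37, 7)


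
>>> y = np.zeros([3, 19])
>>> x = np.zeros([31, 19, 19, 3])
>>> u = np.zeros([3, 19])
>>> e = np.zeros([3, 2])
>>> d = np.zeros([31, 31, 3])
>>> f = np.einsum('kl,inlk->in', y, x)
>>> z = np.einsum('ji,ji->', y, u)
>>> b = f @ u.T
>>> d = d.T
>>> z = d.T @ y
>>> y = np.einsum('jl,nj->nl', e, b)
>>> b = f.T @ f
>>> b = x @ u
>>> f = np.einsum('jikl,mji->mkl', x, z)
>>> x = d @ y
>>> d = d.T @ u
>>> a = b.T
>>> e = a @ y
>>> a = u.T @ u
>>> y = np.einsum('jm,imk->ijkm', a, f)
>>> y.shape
(31, 19, 3, 19)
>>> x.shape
(3, 31, 2)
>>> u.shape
(3, 19)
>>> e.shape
(19, 19, 19, 2)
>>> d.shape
(31, 31, 19)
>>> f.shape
(31, 19, 3)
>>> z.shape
(31, 31, 19)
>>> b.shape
(31, 19, 19, 19)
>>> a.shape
(19, 19)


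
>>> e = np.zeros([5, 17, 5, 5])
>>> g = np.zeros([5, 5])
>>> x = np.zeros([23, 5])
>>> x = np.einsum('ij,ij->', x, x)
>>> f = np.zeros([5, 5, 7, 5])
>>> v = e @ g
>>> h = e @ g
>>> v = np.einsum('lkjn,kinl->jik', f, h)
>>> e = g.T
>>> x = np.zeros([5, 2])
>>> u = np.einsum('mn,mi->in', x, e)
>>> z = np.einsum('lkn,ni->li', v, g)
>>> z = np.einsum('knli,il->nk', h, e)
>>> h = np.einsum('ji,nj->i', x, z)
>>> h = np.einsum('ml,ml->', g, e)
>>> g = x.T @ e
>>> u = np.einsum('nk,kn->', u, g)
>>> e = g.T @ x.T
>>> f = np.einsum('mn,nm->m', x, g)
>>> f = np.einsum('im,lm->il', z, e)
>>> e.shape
(5, 5)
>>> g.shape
(2, 5)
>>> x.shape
(5, 2)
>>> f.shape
(17, 5)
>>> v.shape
(7, 17, 5)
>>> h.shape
()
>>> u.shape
()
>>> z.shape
(17, 5)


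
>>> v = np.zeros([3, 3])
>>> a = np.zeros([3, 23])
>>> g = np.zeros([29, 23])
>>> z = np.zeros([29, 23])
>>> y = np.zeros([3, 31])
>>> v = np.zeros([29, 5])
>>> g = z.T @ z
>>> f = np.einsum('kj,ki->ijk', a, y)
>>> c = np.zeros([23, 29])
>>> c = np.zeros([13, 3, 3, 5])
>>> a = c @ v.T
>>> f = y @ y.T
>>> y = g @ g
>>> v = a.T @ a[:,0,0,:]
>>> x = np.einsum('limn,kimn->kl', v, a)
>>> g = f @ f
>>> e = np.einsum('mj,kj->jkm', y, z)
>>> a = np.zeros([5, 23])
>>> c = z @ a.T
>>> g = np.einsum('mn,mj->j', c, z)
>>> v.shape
(29, 3, 3, 29)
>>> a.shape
(5, 23)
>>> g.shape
(23,)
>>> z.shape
(29, 23)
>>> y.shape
(23, 23)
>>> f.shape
(3, 3)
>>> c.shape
(29, 5)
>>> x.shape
(13, 29)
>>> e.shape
(23, 29, 23)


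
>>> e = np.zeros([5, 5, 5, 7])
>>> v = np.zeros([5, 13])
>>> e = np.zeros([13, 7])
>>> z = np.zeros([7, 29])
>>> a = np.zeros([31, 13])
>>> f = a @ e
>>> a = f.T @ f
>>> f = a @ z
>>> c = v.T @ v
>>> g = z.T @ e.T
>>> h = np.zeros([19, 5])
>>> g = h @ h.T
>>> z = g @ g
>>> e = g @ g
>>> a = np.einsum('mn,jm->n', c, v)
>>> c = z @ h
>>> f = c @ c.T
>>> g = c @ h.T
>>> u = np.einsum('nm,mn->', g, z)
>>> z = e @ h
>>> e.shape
(19, 19)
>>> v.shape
(5, 13)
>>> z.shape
(19, 5)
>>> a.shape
(13,)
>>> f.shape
(19, 19)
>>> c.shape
(19, 5)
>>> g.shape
(19, 19)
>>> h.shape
(19, 5)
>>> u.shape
()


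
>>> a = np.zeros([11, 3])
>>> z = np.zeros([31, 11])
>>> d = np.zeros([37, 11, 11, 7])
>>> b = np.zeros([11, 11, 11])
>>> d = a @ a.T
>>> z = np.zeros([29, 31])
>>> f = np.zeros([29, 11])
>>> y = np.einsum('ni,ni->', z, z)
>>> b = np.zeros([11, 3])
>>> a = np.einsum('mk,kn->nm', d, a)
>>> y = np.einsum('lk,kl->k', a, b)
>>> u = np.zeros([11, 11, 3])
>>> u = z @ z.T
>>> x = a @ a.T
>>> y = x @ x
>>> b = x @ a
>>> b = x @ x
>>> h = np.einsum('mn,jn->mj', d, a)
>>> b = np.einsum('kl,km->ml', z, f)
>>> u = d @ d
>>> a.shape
(3, 11)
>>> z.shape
(29, 31)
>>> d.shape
(11, 11)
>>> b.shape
(11, 31)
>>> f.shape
(29, 11)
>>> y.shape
(3, 3)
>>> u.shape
(11, 11)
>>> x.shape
(3, 3)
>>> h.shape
(11, 3)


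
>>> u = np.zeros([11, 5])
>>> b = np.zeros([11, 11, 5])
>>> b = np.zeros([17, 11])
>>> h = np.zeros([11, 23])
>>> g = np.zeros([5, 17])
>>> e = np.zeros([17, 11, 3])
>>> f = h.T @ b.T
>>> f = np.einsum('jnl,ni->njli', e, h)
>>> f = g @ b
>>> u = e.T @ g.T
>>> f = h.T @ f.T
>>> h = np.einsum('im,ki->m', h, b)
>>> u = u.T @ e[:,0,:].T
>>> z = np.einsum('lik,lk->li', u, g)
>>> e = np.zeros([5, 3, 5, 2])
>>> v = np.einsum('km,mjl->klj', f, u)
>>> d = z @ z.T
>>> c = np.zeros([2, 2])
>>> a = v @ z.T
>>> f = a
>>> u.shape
(5, 11, 17)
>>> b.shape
(17, 11)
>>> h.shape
(23,)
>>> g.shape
(5, 17)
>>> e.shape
(5, 3, 5, 2)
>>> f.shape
(23, 17, 5)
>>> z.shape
(5, 11)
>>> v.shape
(23, 17, 11)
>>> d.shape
(5, 5)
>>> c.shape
(2, 2)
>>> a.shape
(23, 17, 5)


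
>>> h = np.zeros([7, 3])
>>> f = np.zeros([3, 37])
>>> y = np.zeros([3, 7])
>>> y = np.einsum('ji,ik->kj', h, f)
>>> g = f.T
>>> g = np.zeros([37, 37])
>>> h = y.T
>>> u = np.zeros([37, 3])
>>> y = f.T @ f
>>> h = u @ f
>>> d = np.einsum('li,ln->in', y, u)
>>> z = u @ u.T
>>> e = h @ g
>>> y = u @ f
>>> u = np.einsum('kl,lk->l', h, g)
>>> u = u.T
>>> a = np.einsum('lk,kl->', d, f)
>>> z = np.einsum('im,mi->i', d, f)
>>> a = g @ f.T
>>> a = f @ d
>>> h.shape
(37, 37)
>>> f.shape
(3, 37)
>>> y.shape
(37, 37)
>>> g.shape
(37, 37)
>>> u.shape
(37,)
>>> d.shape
(37, 3)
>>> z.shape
(37,)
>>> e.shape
(37, 37)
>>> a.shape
(3, 3)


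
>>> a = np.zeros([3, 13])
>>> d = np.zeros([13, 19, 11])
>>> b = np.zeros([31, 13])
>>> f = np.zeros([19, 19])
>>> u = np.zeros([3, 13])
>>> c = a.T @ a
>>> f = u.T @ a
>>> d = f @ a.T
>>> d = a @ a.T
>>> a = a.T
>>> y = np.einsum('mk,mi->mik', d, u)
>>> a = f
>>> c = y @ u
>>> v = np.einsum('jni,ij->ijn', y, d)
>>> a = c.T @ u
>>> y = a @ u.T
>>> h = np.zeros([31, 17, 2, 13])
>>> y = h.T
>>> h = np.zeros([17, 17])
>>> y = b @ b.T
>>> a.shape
(13, 13, 13)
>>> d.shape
(3, 3)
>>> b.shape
(31, 13)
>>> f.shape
(13, 13)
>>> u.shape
(3, 13)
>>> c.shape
(3, 13, 13)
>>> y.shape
(31, 31)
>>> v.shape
(3, 3, 13)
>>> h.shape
(17, 17)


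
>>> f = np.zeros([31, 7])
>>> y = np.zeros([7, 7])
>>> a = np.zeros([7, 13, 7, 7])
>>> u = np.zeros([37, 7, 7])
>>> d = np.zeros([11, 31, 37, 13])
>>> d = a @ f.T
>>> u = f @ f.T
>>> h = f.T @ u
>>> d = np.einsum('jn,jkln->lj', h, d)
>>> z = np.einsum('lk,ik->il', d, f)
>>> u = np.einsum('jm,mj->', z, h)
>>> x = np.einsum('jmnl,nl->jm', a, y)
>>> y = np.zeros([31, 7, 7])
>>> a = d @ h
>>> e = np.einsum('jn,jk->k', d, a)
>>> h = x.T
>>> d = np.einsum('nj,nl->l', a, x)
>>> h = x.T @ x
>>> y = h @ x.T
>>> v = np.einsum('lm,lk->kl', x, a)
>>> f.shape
(31, 7)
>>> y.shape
(13, 7)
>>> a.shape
(7, 31)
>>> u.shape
()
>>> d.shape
(13,)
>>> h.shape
(13, 13)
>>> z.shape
(31, 7)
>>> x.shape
(7, 13)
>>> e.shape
(31,)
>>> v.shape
(31, 7)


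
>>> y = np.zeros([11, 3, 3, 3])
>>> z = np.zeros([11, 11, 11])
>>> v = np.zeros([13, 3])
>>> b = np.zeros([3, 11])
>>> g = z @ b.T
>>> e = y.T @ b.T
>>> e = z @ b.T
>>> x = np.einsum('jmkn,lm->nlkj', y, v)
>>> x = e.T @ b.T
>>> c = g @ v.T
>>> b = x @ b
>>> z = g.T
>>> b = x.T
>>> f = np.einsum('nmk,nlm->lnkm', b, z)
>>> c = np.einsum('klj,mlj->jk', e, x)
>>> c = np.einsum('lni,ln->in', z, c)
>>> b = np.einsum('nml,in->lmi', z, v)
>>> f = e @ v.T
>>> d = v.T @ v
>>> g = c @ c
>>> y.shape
(11, 3, 3, 3)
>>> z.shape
(3, 11, 11)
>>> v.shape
(13, 3)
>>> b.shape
(11, 11, 13)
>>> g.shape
(11, 11)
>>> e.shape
(11, 11, 3)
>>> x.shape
(3, 11, 3)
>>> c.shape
(11, 11)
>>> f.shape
(11, 11, 13)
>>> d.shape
(3, 3)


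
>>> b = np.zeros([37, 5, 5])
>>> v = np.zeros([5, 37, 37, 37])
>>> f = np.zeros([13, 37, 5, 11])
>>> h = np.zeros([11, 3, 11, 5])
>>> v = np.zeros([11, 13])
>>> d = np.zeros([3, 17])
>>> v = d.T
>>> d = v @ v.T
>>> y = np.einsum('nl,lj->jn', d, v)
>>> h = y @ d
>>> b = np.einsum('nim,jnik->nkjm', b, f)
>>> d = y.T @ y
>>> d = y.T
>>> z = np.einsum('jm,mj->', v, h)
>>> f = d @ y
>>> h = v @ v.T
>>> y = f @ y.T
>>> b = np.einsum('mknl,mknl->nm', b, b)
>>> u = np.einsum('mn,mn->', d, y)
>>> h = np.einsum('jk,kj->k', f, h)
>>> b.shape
(13, 37)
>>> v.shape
(17, 3)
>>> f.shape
(17, 17)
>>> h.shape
(17,)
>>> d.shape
(17, 3)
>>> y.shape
(17, 3)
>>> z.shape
()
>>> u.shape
()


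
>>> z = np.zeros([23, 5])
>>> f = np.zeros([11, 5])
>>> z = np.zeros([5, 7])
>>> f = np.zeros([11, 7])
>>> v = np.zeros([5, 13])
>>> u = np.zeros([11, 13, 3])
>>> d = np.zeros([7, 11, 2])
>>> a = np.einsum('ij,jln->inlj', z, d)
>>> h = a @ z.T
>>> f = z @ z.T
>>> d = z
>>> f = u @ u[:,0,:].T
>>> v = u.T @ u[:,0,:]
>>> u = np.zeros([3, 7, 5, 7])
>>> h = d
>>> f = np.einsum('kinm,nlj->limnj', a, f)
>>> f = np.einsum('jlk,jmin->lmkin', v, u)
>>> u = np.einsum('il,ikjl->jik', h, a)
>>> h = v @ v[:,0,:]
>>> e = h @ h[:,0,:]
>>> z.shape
(5, 7)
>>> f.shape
(13, 7, 3, 5, 7)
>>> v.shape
(3, 13, 3)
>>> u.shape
(11, 5, 2)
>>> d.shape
(5, 7)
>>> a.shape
(5, 2, 11, 7)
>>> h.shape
(3, 13, 3)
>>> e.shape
(3, 13, 3)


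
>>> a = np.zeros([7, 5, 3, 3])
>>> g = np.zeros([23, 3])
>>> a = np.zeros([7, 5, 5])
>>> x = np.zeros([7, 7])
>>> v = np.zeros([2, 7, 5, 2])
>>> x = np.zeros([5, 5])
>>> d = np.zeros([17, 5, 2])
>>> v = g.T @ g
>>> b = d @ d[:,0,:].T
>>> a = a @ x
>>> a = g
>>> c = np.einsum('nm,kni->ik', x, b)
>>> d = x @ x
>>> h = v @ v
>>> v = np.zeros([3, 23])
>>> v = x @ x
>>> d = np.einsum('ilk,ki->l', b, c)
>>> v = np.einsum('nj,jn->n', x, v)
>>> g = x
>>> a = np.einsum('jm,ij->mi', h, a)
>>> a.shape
(3, 23)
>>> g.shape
(5, 5)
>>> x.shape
(5, 5)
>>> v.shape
(5,)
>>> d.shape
(5,)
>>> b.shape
(17, 5, 17)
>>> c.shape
(17, 17)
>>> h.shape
(3, 3)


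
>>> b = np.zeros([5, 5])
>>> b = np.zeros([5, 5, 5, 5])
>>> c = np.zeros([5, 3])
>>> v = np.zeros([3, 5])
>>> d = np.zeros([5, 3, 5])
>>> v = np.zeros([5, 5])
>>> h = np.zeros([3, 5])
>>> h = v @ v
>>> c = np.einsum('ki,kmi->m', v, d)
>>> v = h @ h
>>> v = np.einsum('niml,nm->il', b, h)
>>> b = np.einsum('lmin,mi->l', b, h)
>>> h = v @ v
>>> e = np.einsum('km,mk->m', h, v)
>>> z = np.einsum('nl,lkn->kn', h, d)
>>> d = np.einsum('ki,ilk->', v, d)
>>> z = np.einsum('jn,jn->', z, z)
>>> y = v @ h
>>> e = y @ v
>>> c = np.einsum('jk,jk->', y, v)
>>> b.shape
(5,)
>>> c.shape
()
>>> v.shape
(5, 5)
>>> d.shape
()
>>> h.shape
(5, 5)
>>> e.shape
(5, 5)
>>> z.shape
()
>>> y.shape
(5, 5)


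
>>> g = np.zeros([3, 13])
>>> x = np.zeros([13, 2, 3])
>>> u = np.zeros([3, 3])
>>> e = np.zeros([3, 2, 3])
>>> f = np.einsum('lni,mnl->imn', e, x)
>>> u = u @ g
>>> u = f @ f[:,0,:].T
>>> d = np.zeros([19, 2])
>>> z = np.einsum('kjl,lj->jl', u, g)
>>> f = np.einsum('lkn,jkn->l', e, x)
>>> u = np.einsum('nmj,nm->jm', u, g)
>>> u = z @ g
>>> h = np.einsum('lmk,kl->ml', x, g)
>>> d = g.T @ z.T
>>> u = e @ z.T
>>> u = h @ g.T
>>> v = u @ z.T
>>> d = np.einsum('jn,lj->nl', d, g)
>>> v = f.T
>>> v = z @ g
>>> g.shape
(3, 13)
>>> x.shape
(13, 2, 3)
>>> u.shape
(2, 3)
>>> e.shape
(3, 2, 3)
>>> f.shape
(3,)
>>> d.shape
(13, 3)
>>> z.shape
(13, 3)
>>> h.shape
(2, 13)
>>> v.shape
(13, 13)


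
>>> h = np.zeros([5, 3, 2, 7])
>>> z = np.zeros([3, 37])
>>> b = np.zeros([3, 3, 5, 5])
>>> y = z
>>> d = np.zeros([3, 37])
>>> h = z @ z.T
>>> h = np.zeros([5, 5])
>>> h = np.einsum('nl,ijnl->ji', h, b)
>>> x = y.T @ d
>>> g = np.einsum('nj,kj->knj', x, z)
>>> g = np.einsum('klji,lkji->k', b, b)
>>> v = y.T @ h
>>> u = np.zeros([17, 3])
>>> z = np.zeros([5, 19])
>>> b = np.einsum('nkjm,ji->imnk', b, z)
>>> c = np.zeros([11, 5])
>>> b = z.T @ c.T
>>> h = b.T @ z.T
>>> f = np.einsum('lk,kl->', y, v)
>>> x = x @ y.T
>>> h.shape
(11, 5)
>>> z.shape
(5, 19)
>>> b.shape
(19, 11)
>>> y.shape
(3, 37)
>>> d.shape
(3, 37)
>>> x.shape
(37, 3)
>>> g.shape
(3,)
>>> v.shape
(37, 3)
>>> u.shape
(17, 3)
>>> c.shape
(11, 5)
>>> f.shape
()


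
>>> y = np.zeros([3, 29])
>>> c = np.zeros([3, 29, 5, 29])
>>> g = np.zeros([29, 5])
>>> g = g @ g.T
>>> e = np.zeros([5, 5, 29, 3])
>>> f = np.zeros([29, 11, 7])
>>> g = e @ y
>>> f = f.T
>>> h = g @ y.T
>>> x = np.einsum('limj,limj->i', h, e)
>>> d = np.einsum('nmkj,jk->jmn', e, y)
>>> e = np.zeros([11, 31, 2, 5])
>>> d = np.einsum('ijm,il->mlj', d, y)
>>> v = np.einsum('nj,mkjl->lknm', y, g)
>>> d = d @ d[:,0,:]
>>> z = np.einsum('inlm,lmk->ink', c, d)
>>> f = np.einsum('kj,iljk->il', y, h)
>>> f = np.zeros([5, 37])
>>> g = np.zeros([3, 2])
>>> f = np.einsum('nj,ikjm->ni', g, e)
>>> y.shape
(3, 29)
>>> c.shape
(3, 29, 5, 29)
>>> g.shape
(3, 2)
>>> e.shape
(11, 31, 2, 5)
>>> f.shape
(3, 11)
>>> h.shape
(5, 5, 29, 3)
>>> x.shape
(5,)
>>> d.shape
(5, 29, 5)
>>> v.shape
(29, 5, 3, 5)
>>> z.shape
(3, 29, 5)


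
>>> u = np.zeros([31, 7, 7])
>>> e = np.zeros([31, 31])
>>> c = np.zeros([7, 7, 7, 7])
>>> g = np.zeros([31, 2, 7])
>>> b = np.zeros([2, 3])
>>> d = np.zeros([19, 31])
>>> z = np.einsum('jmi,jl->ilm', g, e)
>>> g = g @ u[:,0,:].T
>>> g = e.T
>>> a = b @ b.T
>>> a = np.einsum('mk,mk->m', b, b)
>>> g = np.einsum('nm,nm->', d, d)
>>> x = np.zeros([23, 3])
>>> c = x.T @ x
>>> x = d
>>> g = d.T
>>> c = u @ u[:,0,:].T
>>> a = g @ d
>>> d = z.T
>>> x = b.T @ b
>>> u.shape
(31, 7, 7)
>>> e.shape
(31, 31)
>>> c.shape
(31, 7, 31)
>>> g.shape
(31, 19)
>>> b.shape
(2, 3)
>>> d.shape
(2, 31, 7)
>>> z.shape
(7, 31, 2)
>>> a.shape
(31, 31)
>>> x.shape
(3, 3)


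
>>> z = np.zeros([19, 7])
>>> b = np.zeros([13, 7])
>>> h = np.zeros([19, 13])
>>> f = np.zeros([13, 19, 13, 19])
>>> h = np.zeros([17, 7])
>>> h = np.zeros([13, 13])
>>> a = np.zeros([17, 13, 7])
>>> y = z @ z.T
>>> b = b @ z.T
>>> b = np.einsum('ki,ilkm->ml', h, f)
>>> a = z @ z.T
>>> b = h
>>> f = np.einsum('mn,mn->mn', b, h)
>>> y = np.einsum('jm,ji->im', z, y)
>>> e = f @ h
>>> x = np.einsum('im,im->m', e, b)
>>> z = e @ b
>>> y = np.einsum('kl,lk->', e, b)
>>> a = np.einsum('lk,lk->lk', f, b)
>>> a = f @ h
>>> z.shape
(13, 13)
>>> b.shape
(13, 13)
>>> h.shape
(13, 13)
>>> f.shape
(13, 13)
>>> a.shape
(13, 13)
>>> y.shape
()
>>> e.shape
(13, 13)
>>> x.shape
(13,)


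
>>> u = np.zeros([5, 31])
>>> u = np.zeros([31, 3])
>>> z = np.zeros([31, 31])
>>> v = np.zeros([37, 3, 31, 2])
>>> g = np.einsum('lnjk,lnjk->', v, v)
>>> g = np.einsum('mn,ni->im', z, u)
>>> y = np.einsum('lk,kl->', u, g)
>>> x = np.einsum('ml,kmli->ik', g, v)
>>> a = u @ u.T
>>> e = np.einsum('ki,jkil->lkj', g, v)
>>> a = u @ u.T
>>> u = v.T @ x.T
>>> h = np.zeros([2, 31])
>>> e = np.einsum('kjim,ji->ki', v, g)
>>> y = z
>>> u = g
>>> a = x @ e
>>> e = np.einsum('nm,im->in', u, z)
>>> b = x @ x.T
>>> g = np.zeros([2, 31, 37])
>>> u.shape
(3, 31)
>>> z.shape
(31, 31)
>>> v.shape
(37, 3, 31, 2)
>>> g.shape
(2, 31, 37)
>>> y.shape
(31, 31)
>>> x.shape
(2, 37)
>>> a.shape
(2, 31)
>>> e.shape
(31, 3)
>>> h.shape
(2, 31)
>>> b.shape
(2, 2)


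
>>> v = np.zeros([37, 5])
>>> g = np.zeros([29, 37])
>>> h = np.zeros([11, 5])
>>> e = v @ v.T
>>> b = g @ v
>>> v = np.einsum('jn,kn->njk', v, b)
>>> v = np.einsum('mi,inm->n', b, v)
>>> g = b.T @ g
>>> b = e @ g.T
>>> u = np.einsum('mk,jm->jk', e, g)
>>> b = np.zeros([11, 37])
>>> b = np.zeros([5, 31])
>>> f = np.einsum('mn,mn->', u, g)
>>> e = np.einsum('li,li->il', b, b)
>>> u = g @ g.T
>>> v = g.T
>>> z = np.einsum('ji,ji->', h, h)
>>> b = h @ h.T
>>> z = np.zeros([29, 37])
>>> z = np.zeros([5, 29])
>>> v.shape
(37, 5)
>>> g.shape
(5, 37)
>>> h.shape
(11, 5)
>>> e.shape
(31, 5)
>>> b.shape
(11, 11)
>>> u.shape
(5, 5)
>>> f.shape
()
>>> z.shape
(5, 29)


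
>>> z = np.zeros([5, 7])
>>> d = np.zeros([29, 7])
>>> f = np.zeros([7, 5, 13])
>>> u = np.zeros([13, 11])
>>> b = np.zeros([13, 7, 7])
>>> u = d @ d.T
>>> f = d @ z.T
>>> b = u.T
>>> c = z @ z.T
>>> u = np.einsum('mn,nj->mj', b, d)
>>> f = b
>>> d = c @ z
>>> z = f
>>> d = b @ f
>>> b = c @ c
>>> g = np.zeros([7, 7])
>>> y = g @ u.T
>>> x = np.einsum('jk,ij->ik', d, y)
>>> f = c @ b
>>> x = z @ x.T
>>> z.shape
(29, 29)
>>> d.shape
(29, 29)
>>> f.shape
(5, 5)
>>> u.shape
(29, 7)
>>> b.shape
(5, 5)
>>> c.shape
(5, 5)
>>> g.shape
(7, 7)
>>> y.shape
(7, 29)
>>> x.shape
(29, 7)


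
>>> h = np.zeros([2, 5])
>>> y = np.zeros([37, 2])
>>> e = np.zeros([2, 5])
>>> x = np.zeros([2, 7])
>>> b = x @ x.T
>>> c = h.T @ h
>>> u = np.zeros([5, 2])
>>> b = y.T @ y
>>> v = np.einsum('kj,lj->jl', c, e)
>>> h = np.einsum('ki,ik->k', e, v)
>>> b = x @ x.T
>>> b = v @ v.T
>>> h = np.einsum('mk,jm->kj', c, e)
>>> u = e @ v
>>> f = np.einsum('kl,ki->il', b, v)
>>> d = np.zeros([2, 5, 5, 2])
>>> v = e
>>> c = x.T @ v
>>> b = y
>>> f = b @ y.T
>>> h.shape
(5, 2)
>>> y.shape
(37, 2)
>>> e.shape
(2, 5)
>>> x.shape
(2, 7)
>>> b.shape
(37, 2)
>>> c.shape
(7, 5)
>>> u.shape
(2, 2)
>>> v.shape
(2, 5)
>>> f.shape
(37, 37)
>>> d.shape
(2, 5, 5, 2)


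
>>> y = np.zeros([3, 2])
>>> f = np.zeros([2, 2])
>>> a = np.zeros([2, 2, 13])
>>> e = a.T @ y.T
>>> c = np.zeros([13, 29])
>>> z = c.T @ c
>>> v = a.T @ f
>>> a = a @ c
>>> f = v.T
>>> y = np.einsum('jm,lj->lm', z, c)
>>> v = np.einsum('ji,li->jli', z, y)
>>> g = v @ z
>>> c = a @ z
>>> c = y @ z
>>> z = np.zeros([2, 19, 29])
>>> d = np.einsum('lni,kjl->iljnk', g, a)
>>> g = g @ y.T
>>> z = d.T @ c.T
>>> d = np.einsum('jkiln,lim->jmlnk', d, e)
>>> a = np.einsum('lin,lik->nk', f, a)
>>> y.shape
(13, 29)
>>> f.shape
(2, 2, 13)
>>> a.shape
(13, 29)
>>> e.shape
(13, 2, 3)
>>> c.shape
(13, 29)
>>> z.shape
(2, 13, 2, 29, 13)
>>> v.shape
(29, 13, 29)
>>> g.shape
(29, 13, 13)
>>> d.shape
(29, 3, 13, 2, 29)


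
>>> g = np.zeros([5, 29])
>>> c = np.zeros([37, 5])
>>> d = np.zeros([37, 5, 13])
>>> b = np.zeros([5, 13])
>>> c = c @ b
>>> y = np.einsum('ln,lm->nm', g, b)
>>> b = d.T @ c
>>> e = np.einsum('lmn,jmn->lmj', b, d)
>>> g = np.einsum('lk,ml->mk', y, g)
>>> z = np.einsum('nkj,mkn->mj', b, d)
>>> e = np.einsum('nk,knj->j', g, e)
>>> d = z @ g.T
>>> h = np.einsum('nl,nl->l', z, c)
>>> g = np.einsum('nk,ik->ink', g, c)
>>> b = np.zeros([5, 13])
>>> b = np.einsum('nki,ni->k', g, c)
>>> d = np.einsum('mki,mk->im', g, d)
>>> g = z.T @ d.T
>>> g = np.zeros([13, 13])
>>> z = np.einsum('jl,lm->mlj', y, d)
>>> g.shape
(13, 13)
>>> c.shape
(37, 13)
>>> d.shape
(13, 37)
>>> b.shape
(5,)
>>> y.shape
(29, 13)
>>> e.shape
(37,)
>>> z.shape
(37, 13, 29)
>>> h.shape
(13,)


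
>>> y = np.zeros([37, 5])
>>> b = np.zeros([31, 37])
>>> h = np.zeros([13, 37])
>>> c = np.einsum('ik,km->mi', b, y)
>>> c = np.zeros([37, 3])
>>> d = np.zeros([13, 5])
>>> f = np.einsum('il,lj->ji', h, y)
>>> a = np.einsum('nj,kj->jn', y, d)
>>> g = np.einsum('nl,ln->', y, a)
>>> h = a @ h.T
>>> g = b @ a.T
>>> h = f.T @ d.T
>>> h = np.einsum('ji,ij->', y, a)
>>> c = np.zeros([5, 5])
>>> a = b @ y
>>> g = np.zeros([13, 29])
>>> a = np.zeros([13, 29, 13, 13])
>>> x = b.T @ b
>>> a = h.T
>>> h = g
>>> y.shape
(37, 5)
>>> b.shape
(31, 37)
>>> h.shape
(13, 29)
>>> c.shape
(5, 5)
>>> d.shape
(13, 5)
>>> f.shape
(5, 13)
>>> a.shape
()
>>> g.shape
(13, 29)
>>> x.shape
(37, 37)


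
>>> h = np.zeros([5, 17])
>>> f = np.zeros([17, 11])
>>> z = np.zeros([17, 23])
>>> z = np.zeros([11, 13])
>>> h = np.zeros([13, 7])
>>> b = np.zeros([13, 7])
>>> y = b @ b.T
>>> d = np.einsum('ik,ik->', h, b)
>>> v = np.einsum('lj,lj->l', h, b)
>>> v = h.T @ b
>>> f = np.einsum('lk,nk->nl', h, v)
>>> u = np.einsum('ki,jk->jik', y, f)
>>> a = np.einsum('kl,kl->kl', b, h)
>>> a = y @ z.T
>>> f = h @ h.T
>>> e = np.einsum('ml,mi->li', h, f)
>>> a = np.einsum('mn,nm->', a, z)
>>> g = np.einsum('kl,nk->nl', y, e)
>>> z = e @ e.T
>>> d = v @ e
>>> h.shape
(13, 7)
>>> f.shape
(13, 13)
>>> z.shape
(7, 7)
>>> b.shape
(13, 7)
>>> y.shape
(13, 13)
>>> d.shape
(7, 13)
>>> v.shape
(7, 7)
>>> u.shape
(7, 13, 13)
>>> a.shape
()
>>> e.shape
(7, 13)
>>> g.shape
(7, 13)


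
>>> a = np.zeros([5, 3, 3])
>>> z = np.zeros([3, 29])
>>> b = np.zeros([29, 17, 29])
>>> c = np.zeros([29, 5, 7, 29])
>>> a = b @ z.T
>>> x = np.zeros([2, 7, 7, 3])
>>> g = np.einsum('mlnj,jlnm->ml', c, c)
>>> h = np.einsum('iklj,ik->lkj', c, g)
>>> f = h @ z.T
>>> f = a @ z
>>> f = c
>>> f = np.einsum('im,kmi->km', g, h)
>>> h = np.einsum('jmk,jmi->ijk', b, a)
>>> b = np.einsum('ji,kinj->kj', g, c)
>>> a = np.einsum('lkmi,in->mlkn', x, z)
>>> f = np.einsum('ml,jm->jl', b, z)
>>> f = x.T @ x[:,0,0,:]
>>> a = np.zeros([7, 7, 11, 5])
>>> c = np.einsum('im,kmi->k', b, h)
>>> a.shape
(7, 7, 11, 5)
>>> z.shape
(3, 29)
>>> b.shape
(29, 29)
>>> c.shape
(3,)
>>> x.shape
(2, 7, 7, 3)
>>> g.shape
(29, 5)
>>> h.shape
(3, 29, 29)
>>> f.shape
(3, 7, 7, 3)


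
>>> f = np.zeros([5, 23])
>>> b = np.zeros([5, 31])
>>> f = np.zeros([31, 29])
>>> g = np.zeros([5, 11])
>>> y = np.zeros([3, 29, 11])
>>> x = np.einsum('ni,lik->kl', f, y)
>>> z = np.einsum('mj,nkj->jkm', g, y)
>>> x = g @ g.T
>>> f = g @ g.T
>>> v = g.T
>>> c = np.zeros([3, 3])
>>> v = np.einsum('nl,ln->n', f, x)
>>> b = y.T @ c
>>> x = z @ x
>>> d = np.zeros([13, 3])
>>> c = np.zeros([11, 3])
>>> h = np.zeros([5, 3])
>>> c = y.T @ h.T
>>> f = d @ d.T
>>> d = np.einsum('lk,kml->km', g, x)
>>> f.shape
(13, 13)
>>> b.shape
(11, 29, 3)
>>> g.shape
(5, 11)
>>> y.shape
(3, 29, 11)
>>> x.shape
(11, 29, 5)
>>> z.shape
(11, 29, 5)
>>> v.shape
(5,)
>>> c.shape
(11, 29, 5)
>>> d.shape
(11, 29)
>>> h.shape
(5, 3)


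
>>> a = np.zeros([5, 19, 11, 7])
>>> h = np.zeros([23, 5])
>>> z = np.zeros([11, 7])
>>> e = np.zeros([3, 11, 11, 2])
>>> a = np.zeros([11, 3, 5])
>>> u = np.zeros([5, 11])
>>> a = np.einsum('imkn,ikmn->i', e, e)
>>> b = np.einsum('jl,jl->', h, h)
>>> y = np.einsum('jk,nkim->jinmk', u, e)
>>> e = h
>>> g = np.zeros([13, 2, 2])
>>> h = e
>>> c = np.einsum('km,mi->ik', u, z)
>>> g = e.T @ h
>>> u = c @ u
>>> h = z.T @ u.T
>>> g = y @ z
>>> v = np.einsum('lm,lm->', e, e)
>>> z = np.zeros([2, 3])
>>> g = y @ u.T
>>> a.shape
(3,)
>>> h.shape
(7, 7)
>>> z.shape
(2, 3)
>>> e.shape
(23, 5)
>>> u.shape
(7, 11)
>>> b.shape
()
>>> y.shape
(5, 11, 3, 2, 11)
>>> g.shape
(5, 11, 3, 2, 7)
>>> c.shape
(7, 5)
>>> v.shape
()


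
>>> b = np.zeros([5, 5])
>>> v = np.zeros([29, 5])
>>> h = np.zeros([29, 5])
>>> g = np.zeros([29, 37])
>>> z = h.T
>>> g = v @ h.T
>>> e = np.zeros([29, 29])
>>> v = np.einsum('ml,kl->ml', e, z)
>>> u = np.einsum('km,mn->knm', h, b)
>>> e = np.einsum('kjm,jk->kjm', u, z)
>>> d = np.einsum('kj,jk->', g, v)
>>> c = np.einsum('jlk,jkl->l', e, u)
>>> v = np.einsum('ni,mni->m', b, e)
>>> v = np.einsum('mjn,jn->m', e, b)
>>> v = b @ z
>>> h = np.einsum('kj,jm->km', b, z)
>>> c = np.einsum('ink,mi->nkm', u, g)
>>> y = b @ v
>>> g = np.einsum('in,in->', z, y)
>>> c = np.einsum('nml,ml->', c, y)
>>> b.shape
(5, 5)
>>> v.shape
(5, 29)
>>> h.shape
(5, 29)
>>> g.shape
()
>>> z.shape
(5, 29)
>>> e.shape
(29, 5, 5)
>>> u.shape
(29, 5, 5)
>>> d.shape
()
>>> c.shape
()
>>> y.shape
(5, 29)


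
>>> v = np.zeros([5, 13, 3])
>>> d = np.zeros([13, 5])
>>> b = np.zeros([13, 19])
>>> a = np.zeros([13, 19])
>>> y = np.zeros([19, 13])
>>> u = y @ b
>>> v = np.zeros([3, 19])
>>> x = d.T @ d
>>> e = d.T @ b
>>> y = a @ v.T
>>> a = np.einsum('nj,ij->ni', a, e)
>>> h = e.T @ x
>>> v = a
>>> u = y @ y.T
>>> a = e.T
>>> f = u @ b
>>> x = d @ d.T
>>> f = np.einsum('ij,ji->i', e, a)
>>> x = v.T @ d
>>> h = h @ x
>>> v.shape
(13, 5)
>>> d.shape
(13, 5)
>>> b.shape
(13, 19)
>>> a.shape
(19, 5)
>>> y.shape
(13, 3)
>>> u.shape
(13, 13)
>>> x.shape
(5, 5)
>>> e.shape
(5, 19)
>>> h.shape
(19, 5)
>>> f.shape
(5,)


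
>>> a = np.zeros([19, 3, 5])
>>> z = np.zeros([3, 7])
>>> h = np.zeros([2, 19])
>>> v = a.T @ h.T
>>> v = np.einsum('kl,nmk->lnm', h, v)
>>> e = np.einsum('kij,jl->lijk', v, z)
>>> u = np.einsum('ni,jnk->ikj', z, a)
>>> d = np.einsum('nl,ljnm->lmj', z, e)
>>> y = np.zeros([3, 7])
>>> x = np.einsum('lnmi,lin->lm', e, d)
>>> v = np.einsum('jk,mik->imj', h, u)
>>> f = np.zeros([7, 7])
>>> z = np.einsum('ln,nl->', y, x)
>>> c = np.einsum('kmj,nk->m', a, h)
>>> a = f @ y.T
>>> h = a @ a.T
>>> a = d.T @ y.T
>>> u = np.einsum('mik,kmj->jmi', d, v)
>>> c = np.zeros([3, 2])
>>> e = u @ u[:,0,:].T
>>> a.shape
(5, 19, 3)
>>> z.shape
()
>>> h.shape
(7, 7)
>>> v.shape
(5, 7, 2)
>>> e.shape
(2, 7, 2)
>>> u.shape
(2, 7, 19)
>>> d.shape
(7, 19, 5)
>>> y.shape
(3, 7)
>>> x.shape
(7, 3)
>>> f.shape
(7, 7)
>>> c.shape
(3, 2)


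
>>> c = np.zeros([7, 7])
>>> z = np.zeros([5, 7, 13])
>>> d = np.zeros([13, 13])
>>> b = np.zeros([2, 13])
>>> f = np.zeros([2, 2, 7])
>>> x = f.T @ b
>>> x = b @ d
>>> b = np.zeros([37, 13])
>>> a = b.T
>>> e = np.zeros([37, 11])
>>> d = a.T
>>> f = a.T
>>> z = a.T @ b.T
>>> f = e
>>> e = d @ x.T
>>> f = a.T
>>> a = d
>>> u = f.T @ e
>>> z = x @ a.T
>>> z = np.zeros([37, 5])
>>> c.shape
(7, 7)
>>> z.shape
(37, 5)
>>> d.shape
(37, 13)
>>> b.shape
(37, 13)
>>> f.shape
(37, 13)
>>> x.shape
(2, 13)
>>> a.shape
(37, 13)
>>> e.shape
(37, 2)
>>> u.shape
(13, 2)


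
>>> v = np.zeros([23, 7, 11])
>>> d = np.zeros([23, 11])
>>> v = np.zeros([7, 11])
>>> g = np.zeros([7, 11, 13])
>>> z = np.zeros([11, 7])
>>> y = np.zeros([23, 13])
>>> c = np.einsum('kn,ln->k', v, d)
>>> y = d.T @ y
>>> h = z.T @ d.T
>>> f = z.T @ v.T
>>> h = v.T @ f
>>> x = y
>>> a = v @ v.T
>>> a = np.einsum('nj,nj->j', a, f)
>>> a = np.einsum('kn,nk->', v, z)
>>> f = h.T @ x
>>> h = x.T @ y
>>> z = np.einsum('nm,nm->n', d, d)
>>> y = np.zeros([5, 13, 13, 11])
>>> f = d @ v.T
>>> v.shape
(7, 11)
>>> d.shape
(23, 11)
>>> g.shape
(7, 11, 13)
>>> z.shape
(23,)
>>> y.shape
(5, 13, 13, 11)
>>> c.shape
(7,)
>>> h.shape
(13, 13)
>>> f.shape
(23, 7)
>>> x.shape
(11, 13)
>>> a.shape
()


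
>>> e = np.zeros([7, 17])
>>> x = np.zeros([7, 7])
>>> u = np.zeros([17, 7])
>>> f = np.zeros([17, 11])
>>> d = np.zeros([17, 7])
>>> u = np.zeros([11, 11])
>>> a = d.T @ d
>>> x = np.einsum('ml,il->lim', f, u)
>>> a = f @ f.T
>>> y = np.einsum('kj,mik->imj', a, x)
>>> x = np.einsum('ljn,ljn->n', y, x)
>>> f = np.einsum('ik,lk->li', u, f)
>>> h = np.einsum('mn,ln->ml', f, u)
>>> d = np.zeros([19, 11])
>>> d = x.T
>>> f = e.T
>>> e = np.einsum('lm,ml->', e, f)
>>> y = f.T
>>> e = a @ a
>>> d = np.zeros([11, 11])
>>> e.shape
(17, 17)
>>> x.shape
(17,)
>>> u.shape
(11, 11)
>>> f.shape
(17, 7)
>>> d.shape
(11, 11)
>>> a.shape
(17, 17)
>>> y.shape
(7, 17)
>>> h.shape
(17, 11)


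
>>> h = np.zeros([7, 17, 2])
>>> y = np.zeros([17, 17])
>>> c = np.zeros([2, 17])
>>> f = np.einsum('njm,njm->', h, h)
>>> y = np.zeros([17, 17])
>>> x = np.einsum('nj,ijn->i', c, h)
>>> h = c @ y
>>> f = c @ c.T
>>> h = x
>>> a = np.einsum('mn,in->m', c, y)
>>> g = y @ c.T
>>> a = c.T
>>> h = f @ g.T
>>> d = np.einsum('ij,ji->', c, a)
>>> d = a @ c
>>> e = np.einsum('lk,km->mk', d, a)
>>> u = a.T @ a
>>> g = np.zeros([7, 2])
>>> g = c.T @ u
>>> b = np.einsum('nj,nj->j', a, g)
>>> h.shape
(2, 17)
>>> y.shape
(17, 17)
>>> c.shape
(2, 17)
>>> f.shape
(2, 2)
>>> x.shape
(7,)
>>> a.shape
(17, 2)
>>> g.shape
(17, 2)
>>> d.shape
(17, 17)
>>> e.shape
(2, 17)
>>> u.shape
(2, 2)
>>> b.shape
(2,)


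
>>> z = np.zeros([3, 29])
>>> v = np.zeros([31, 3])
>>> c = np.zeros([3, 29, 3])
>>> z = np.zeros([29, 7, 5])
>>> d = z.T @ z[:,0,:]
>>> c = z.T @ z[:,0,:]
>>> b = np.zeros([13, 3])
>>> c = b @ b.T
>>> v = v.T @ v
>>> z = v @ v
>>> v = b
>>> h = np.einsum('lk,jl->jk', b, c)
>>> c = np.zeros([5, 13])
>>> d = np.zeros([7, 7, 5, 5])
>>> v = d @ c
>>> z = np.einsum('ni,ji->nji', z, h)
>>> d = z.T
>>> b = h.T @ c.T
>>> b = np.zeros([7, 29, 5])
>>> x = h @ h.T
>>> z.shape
(3, 13, 3)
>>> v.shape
(7, 7, 5, 13)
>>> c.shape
(5, 13)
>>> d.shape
(3, 13, 3)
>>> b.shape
(7, 29, 5)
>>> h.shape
(13, 3)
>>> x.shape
(13, 13)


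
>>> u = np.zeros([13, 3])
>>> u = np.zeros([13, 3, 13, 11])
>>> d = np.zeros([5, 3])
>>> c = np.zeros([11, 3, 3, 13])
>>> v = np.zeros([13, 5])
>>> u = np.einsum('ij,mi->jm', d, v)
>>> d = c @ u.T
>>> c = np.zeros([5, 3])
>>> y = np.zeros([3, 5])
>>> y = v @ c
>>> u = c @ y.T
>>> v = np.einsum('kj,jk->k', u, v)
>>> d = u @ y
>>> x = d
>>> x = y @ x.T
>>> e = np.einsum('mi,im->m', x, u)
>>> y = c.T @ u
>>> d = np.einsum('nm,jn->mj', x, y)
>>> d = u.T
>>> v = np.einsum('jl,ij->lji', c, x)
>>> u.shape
(5, 13)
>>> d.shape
(13, 5)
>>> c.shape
(5, 3)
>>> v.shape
(3, 5, 13)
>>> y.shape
(3, 13)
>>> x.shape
(13, 5)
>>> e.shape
(13,)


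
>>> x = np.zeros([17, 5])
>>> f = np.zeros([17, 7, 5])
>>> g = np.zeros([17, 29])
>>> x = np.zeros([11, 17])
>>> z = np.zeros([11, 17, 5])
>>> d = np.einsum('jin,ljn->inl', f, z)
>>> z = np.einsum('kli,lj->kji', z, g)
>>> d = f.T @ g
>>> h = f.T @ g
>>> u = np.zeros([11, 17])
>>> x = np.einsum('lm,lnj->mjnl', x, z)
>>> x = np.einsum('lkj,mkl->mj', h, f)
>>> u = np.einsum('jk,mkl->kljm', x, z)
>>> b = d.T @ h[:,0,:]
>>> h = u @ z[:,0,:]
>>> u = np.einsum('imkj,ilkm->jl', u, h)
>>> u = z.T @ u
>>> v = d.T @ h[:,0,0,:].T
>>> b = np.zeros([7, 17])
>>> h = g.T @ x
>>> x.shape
(17, 29)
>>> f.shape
(17, 7, 5)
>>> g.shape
(17, 29)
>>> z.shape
(11, 29, 5)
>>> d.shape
(5, 7, 29)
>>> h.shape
(29, 29)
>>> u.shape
(5, 29, 5)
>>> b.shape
(7, 17)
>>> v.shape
(29, 7, 29)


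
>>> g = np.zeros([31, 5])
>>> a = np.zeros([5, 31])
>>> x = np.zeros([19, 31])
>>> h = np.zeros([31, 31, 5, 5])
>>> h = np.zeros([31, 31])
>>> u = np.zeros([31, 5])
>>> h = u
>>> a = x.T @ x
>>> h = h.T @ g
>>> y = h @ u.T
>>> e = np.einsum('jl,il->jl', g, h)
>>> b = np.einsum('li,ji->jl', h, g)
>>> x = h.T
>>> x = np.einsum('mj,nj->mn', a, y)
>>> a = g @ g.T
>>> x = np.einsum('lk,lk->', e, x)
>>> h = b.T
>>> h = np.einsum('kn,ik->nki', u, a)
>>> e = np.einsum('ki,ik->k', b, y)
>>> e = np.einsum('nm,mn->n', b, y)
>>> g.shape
(31, 5)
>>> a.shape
(31, 31)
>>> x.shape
()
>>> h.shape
(5, 31, 31)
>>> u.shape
(31, 5)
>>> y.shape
(5, 31)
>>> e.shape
(31,)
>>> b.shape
(31, 5)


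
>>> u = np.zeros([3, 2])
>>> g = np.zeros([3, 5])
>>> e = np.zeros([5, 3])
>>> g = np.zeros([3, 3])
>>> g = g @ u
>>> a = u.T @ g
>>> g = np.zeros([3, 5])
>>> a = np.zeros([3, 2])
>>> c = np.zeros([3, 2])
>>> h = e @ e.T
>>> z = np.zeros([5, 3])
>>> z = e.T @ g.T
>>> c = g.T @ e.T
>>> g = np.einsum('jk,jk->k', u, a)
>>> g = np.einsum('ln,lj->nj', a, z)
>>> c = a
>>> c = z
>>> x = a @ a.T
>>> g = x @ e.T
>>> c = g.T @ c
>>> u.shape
(3, 2)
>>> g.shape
(3, 5)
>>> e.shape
(5, 3)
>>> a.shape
(3, 2)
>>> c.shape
(5, 3)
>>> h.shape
(5, 5)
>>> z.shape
(3, 3)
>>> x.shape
(3, 3)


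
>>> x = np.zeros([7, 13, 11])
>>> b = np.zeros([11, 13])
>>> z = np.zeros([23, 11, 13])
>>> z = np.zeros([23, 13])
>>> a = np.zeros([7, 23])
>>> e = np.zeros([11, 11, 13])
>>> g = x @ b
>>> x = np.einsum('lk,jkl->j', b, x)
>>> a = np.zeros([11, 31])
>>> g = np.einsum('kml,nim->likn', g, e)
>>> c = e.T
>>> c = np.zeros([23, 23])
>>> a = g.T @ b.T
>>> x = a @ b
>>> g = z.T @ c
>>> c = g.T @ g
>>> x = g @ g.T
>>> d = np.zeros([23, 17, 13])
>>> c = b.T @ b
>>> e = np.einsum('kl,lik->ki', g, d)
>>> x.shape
(13, 13)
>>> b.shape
(11, 13)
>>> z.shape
(23, 13)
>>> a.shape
(11, 7, 11, 11)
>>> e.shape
(13, 17)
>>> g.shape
(13, 23)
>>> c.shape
(13, 13)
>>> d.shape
(23, 17, 13)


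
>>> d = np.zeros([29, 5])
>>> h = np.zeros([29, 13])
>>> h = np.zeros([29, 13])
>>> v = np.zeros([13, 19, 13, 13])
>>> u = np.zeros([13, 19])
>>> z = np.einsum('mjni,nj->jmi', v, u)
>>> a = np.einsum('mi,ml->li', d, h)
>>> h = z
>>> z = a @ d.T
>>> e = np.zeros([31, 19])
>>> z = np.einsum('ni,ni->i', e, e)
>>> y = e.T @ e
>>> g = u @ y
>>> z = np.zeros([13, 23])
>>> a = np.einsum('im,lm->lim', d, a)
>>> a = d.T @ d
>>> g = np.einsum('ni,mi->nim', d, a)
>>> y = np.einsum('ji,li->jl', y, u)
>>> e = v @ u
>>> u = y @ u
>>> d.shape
(29, 5)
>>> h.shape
(19, 13, 13)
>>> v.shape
(13, 19, 13, 13)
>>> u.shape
(19, 19)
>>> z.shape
(13, 23)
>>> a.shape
(5, 5)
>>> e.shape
(13, 19, 13, 19)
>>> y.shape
(19, 13)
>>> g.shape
(29, 5, 5)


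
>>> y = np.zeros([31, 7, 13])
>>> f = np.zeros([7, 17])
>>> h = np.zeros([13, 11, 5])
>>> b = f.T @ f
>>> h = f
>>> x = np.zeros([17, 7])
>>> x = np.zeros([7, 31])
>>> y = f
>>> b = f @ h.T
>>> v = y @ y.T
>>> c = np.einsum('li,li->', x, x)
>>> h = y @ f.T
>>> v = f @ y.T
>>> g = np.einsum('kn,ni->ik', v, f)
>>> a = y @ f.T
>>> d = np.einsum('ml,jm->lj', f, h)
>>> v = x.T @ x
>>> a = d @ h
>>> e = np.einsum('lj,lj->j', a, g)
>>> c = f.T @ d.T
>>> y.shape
(7, 17)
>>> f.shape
(7, 17)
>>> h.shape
(7, 7)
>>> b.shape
(7, 7)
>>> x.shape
(7, 31)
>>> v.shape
(31, 31)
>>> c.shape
(17, 17)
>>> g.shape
(17, 7)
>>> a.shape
(17, 7)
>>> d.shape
(17, 7)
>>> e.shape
(7,)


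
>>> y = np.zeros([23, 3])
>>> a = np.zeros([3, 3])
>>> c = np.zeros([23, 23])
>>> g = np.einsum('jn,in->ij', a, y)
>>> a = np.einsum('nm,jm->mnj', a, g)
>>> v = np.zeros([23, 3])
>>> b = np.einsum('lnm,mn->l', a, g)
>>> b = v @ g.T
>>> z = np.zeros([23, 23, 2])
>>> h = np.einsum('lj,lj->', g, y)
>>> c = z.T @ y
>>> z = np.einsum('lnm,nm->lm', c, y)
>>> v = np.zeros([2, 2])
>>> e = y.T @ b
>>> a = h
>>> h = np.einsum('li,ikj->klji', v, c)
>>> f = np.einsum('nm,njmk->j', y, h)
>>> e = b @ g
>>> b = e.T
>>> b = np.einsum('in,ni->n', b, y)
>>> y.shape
(23, 3)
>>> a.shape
()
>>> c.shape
(2, 23, 3)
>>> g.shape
(23, 3)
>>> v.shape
(2, 2)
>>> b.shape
(23,)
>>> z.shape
(2, 3)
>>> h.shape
(23, 2, 3, 2)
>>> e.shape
(23, 3)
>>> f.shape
(2,)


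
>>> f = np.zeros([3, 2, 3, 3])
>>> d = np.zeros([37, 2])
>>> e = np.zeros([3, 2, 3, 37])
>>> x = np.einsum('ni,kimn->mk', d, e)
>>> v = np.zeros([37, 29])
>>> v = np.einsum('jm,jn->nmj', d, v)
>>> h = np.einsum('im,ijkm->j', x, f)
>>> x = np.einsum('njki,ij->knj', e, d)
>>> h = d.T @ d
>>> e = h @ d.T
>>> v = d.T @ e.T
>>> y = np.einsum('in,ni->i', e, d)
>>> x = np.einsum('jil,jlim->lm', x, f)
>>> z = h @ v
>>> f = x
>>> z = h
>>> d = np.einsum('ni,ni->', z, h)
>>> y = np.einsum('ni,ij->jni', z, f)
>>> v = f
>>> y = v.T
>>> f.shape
(2, 3)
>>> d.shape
()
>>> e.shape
(2, 37)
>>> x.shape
(2, 3)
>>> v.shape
(2, 3)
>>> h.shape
(2, 2)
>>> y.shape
(3, 2)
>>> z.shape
(2, 2)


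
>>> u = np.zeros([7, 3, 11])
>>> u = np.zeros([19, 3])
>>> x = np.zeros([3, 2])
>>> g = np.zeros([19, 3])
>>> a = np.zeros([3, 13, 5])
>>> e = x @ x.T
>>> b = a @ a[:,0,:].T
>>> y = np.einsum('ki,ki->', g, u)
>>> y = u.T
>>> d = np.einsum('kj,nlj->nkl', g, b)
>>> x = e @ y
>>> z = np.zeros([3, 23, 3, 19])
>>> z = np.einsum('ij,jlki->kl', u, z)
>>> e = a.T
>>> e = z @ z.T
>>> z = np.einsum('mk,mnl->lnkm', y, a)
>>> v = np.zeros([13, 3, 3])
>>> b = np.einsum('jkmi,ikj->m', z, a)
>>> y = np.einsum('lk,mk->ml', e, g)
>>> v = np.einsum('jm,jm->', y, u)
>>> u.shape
(19, 3)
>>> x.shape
(3, 19)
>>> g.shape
(19, 3)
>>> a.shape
(3, 13, 5)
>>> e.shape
(3, 3)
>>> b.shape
(19,)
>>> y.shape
(19, 3)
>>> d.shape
(3, 19, 13)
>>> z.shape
(5, 13, 19, 3)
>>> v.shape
()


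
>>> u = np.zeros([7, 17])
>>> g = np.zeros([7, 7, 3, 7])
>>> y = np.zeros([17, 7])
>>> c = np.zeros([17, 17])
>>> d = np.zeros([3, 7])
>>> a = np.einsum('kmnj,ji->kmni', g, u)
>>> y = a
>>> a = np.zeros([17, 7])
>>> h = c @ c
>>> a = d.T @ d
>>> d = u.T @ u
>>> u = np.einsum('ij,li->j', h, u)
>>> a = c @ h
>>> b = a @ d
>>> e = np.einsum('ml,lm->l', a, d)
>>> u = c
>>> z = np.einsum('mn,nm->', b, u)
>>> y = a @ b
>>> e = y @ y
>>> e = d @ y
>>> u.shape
(17, 17)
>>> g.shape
(7, 7, 3, 7)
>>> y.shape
(17, 17)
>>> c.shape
(17, 17)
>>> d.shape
(17, 17)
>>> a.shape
(17, 17)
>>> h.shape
(17, 17)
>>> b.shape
(17, 17)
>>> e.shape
(17, 17)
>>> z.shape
()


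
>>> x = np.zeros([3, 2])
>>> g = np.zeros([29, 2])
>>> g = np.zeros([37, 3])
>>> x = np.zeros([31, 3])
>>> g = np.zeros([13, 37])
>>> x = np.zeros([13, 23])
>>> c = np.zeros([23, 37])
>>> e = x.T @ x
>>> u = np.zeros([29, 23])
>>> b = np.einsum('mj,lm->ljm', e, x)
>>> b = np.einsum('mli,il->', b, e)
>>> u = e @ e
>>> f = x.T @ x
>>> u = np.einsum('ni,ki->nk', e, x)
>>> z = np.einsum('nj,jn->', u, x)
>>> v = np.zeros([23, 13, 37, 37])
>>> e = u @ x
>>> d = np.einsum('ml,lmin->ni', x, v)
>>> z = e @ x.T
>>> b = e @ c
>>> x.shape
(13, 23)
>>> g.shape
(13, 37)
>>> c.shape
(23, 37)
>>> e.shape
(23, 23)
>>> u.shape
(23, 13)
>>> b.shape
(23, 37)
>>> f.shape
(23, 23)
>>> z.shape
(23, 13)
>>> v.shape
(23, 13, 37, 37)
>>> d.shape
(37, 37)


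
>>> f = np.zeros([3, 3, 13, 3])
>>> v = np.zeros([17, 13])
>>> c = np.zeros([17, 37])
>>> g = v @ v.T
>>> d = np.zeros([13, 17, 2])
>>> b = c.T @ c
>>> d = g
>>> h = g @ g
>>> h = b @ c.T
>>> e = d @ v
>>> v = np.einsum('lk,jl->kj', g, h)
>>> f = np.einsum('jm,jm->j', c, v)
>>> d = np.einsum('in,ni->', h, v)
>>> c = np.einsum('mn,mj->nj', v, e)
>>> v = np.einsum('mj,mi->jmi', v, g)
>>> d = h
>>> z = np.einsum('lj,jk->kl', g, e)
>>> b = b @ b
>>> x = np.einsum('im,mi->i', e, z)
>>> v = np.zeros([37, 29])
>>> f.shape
(17,)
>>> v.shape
(37, 29)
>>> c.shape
(37, 13)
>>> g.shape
(17, 17)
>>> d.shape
(37, 17)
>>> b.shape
(37, 37)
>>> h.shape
(37, 17)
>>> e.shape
(17, 13)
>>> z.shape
(13, 17)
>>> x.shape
(17,)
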